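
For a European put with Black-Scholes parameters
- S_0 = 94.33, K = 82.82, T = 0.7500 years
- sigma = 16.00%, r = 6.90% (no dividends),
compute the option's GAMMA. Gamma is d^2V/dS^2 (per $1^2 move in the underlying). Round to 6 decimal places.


Answer: Gamma = 0.011747

Derivation:
d1 = 1.3818856649; d2 = 1.2433216003
phi(d1) = 0.1535479276; exp(-qT) = 1.0000000000; exp(-rT) = 0.9495662287
Gamma = exp(-qT) * phi(d1) / (S * sigma * sqrt(T)) = 1.0000000000 * 0.1535479276 / (94.3300 * 0.1600 * 0.8660254038) = 0.011747


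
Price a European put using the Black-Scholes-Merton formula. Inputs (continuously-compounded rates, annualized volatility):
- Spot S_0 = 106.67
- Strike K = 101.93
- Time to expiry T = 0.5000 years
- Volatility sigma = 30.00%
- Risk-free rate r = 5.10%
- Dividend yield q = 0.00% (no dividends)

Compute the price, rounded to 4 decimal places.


Answer: Price = 5.5289

Derivation:
d1 = (ln(S/K) + (r - q + 0.5*sigma^2) * T) / (sigma * sqrt(T)) = 0.44054475
d2 = d1 - sigma * sqrt(T) = 0.22841271
exp(-rT) = 0.97482238; exp(-qT) = 1.00000000
P = K * exp(-rT) * N(-d2) - S_0 * exp(-qT) * N(-d1)
N(-d1) = 0.32977131; N(-d2) = 0.40966270
P = 101.9300 * 0.97482238 * 0.40966270 - 106.6700 * 1.00000000 * 0.32977131 = 5.5289


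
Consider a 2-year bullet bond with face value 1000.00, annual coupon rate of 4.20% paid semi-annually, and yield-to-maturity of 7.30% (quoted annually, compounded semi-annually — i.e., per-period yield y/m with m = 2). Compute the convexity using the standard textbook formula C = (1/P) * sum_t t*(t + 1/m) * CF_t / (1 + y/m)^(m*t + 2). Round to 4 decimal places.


Coupon per period c = face * coupon_rate / m = 21.000000
Periods per year m = 2; per-period yield y/m = 0.036500
Number of cashflows N = 4
Cashflows (t years, CF_t, discount factor 1/(1+y/m)^(m*t), PV):
  t = 0.5000: CF_t = 21.000000, DF = 0.964785, PV = 20.260492
  t = 1.0000: CF_t = 21.000000, DF = 0.930811, PV = 19.547026
  t = 1.5000: CF_t = 21.000000, DF = 0.898033, PV = 18.858684
  t = 2.0000: CF_t = 1021.000000, DF = 0.866409, PV = 884.603221
Price P = sum_t PV_t = 943.269422
Convexity numerator sum_t t*(t + 1/m) * CF_t / (1+y/m)^(m*t + 2):
  t = 0.5000: term = 9.429342
  t = 1.0000: term = 27.291872
  t = 1.5000: term = 52.661596
  t = 2.0000: term = 4116.990907
Convexity = (1/P) * sum = 4206.373717 / 943.269422 = 4.459356

Answer: Convexity = 4.4594


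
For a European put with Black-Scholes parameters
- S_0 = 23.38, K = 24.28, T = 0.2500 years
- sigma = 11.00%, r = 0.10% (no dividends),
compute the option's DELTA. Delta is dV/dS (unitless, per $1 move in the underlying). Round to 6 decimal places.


Answer: Delta = -0.743675

Derivation:
d1 = -0.6547183663; d2 = -0.7097183663
phi(d1) = 0.3219797567; exp(-qT) = 1.0000000000; exp(-rT) = 0.9997500312
N(-d1) = 0.7436754510
Delta = -exp(-qT) * N(-d1) = -1.0000000000 * 0.7436754510 = -0.743675


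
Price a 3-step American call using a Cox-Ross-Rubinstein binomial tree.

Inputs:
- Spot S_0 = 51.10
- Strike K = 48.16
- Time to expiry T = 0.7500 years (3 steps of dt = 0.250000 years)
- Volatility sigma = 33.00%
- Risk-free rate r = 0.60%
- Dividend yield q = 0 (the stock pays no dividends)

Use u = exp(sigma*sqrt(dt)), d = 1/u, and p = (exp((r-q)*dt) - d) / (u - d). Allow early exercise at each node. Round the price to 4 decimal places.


Answer: Price = V(0,0) = 7.6990

Derivation:
dt = T/N = 0.250000
u = exp(sigma*sqrt(dt)) = 1.179393; d = 1/u = 0.847894
p = (exp((r-q)*dt) - d) / (u - d) = 0.463372
Discount per step: exp(-r*dt) = 0.998501
Stock lattice S(k, i) with i counting down-moves:
  k=0: S(0,0) = 51.1000
  k=1: S(1,0) = 60.2670; S(1,1) = 43.3274
  k=2: S(2,0) = 71.0785; S(2,1) = 51.1000; S(2,2) = 36.7370
  k=3: S(3,0) = 83.8295; S(3,1) = 60.2670; S(3,2) = 43.3274; S(3,3) = 31.1491
Terminal payoffs V(N, i) = max(S_T - K, 0):
  V(3,0) = 35.669460; V(3,1) = 12.106988; V(3,2) = 0.000000; V(3,3) = 0.000000
Backward induction: V(k, i) = exp(-r*dt) * [p * V(k+1, i) + (1-p) * V(k+1, i+1)]; then take max(V_cont, immediate exercise) for American.
  V(2,0) = exp(-r*dt) * [p*35.669460 + (1-p)*12.106988] = 22.990657; exercise = 22.918471; V(2,0) = max -> 22.990657
  V(2,1) = exp(-r*dt) * [p*12.106988 + (1-p)*0.000000] = 5.601626; exercise = 2.940000; V(2,1) = max -> 5.601626
  V(2,2) = exp(-r*dt) * [p*0.000000 + (1-p)*0.000000] = 0.000000; exercise = 0.000000; V(2,2) = max -> 0.000000
  V(1,0) = exp(-r*dt) * [p*22.990657 + (1-p)*5.601626] = 13.638736; exercise = 12.106988; V(1,0) = max -> 13.638736
  V(1,1) = exp(-r*dt) * [p*5.601626 + (1-p)*0.000000] = 2.591744; exercise = 0.000000; V(1,1) = max -> 2.591744
  V(0,0) = exp(-r*dt) * [p*13.638736 + (1-p)*2.591744] = 7.699049; exercise = 2.940000; V(0,0) = max -> 7.699049


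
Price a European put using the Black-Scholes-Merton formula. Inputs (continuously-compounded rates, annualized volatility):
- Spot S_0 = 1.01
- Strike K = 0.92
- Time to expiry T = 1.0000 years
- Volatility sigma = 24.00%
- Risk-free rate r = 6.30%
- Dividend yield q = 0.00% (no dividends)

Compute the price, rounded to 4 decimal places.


d1 = (ln(S/K) + (r - q + 0.5*sigma^2) * T) / (sigma * sqrt(T)) = 0.77138308
d2 = d1 - sigma * sqrt(T) = 0.53138308
exp(-rT) = 0.93894347; exp(-qT) = 1.00000000
P = K * exp(-rT) * N(-d2) - S_0 * exp(-qT) * N(-d1)
N(-d1) = 0.22023995; N(-d2) = 0.29757667
P = 0.9200 * 0.93894347 * 0.29757667 - 1.0100 * 1.00000000 * 0.22023995 = 0.0346

Answer: Price = 0.0346


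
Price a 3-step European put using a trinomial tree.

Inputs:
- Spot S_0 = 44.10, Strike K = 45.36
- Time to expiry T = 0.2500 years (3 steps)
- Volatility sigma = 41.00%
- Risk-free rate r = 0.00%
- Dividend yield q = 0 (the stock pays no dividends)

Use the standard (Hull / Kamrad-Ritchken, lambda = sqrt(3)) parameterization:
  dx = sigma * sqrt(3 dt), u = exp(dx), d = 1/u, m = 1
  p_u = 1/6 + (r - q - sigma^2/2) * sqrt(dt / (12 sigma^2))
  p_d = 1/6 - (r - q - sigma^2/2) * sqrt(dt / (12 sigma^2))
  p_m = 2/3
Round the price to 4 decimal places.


Answer: Price = V(0,0) = 4.1864

Derivation:
dt = T/N = 0.083333; dx = sigma*sqrt(3*dt) = 0.205000
u = exp(dx) = 1.227525; d = 1/u = 0.814647
p_u = 0.149583, p_m = 0.666667, p_d = 0.183750
Discount per step: exp(-r*dt) = 1.000000
Stock lattice S(k, j) with j the centered position index:
  k=0: S(0,+0) = 44.1000
  k=1: S(1,-1) = 35.9259; S(1,+0) = 44.1000; S(1,+1) = 54.1339
  k=2: S(2,-2) = 29.2670; S(2,-1) = 35.9259; S(2,+0) = 44.1000; S(2,+1) = 54.1339; S(2,+2) = 66.4507
  k=3: S(3,-3) = 23.8423; S(3,-2) = 29.2670; S(3,-1) = 35.9259; S(3,+0) = 44.1000; S(3,+1) = 54.1339; S(3,+2) = 66.4507; S(3,+3) = 81.5699
Terminal payoffs V(N, j) = max(K - S_T, 0):
  V(3,-3) = 21.517737; V(3,-2) = 16.093024; V(3,-1) = 9.434053; V(3,+0) = 1.260000; V(3,+1) = 0.000000; V(3,+2) = 0.000000; V(3,+3) = 0.000000
Backward induction: V(k, j) = exp(-r*dt) * [p_u * V(k+1, j+1) + p_m * V(k+1, j) + p_d * V(k+1, j-1)]
  V(2,-2) = exp(-r*dt) * [p_u*9.434053 + p_m*16.093024 + p_d*21.517737] = 16.093744
  V(2,-1) = exp(-r*dt) * [p_u*1.260000 + p_m*9.434053 + p_d*16.093024] = 9.434937
  V(2,+0) = exp(-r*dt) * [p_u*0.000000 + p_m*1.260000 + p_d*9.434053] = 2.573507
  V(2,+1) = exp(-r*dt) * [p_u*0.000000 + p_m*0.000000 + p_d*1.260000] = 0.231525
  V(2,+2) = exp(-r*dt) * [p_u*0.000000 + p_m*0.000000 + p_d*0.000000] = 0.000000
  V(1,-1) = exp(-r*dt) * [p_u*2.573507 + p_m*9.434937 + p_d*16.093744] = 9.632137
  V(1,+0) = exp(-r*dt) * [p_u*0.231525 + p_m*2.573507 + p_d*9.434937] = 3.483973
  V(1,+1) = exp(-r*dt) * [p_u*0.000000 + p_m*0.231525 + p_d*2.573507] = 0.627232
  V(0,+0) = exp(-r*dt) * [p_u*0.627232 + p_m*3.483973 + p_d*9.632137] = 4.186378


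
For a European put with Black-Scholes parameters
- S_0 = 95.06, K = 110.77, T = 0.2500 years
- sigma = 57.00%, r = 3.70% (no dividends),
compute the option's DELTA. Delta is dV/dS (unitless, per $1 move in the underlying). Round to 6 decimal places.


d1 = -0.3617024854; d2 = -0.6467024854
phi(d1) = 0.3736809662; exp(-qT) = 1.0000000000; exp(-rT) = 0.9907926496
N(-d1) = 0.6412128152
Delta = -exp(-qT) * N(-d1) = -1.0000000000 * 0.6412128152 = -0.641213

Answer: Delta = -0.641213


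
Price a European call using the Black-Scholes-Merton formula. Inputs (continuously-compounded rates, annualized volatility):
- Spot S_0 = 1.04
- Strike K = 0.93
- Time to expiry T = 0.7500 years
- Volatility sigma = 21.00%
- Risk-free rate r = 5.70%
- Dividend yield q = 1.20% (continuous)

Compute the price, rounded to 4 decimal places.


Answer: Price = 0.1605

Derivation:
d1 = (ln(S/K) + (r - q + 0.5*sigma^2) * T) / (sigma * sqrt(T)) = 0.89120286
d2 = d1 - sigma * sqrt(T) = 0.70933752
exp(-rT) = 0.95815090; exp(-qT) = 0.99104038
C = S_0 * exp(-qT) * N(d1) - K * exp(-rT) * N(d2)
N(d1) = 0.81358982; N(d2) = 0.76094248
C = 1.0400 * 0.99104038 * 0.81358982 - 0.9300 * 0.95815090 * 0.76094248 = 0.1605


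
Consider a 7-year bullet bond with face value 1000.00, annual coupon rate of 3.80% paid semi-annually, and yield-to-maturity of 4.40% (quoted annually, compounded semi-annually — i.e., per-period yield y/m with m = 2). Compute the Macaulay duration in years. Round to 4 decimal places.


Coupon per period c = face * coupon_rate / m = 19.000000
Periods per year m = 2; per-period yield y/m = 0.022000
Number of cashflows N = 14
Cashflows (t years, CF_t, discount factor 1/(1+y/m)^(m*t), PV):
  t = 0.5000: CF_t = 19.000000, DF = 0.978474, PV = 18.590998
  t = 1.0000: CF_t = 19.000000, DF = 0.957411, PV = 18.190800
  t = 1.5000: CF_t = 19.000000, DF = 0.936801, PV = 17.799218
  t = 2.0000: CF_t = 19.000000, DF = 0.916635, PV = 17.416064
  t = 2.5000: CF_t = 19.000000, DF = 0.896903, PV = 17.041159
  t = 3.0000: CF_t = 19.000000, DF = 0.877596, PV = 16.674324
  t = 3.5000: CF_t = 19.000000, DF = 0.858704, PV = 16.315385
  t = 4.0000: CF_t = 19.000000, DF = 0.840220, PV = 15.964173
  t = 4.5000: CF_t = 19.000000, DF = 0.822133, PV = 15.620522
  t = 5.0000: CF_t = 19.000000, DF = 0.804435, PV = 15.284268
  t = 5.5000: CF_t = 19.000000, DF = 0.787119, PV = 14.955252
  t = 6.0000: CF_t = 19.000000, DF = 0.770175, PV = 14.633319
  t = 6.5000: CF_t = 19.000000, DF = 0.753596, PV = 14.318316
  t = 7.0000: CF_t = 1019.000000, DF = 0.737373, PV = 751.383481
Price P = sum_t PV_t = 964.187280
Macaulay numerator sum_t t * PV_t:
  t * PV_t at t = 0.5000: 9.295499
  t * PV_t at t = 1.0000: 18.190800
  t * PV_t at t = 1.5000: 26.698826
  t * PV_t at t = 2.0000: 34.832128
  t * PV_t at t = 2.5000: 42.602897
  t * PV_t at t = 3.0000: 50.022971
  t * PV_t at t = 3.5000: 57.103848
  t * PV_t at t = 4.0000: 63.856693
  t * PV_t at t = 4.5000: 70.292348
  t * PV_t at t = 5.0000: 76.421340
  t * PV_t at t = 5.5000: 82.253888
  t * PV_t at t = 6.0000: 87.799916
  t * PV_t at t = 6.5000: 93.069057
  t * PV_t at t = 7.0000: 5259.684365
Macaulay duration D = (sum_t t * PV_t) / P = 5972.124578 / 964.187280 = 6.193947

Answer: Macaulay duration = 6.1939 years


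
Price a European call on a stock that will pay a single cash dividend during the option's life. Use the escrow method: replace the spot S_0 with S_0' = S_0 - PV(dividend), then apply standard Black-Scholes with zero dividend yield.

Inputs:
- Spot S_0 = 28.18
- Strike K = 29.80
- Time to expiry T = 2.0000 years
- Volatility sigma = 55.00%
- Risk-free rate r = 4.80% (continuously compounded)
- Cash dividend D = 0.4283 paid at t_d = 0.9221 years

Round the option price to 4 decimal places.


Answer: Price = 8.6524

Derivation:
PV(D) = D * exp(-r * t_d) = 0.4283 * 0.95670442 = 0.40975650
S_0' = S_0 - PV(D) = 28.1800 - 0.40975650 = 27.77024350
d1 = (ln(S_0'/K) + (r + sigma^2/2)*T) / (sigma*sqrt(T)) = 0.42163707
d2 = d1 - sigma*sqrt(T) = -0.35618039
exp(-rT) = 0.90846402
N(d1) = 0.66335503; N(d2) = 0.36085274
C = S_0' * N(d1) - K * exp(-rT) * N(d2) = 27.77024350 * 0.66335503 - 29.8000 * 0.90846402 * 0.36085274 = 8.6524


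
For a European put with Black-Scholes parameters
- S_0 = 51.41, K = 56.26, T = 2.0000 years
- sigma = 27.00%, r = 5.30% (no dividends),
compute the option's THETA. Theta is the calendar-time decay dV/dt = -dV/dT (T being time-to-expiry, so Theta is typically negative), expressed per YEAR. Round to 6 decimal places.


Answer: Theta = -0.405453

Derivation:
d1 = 0.2324257450; d2 = -0.1494119169
phi(d1) = 0.3883107349; exp(-qT) = 1.0000000000; exp(-rT) = 0.8994246481
Theta = -S*exp(-qT)*phi(d1)*sigma/(2*sqrt(T)) + r*K*exp(-rT)*N(-d2) - q*S*exp(-qT)*N(-d1)
N(-d1) = 0.4081036774; N(-d2) = 0.5593856955; sqrt(T) = 1.4142135624
Term 1 = -51.4100 * 1.0000000000 * 0.3883107349 * 0.2700 / (2 * 1.4142135624) = -1.9056615497
Term 2 = 0.0530 * 56.2600 * 0.8994246481 * 0.5593856955 = 1.5002089043
Term 3 = 0 (no dividend yield, q = 0)
Theta = -1.9056615497 + (1.5002089043) + (0.0000000000) = -0.405453


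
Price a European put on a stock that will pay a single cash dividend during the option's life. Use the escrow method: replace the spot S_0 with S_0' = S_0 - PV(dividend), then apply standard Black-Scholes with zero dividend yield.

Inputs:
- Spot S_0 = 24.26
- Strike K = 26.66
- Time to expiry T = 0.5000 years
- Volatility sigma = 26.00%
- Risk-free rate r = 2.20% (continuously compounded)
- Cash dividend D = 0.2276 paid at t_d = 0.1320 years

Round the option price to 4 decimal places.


Answer: Price = 3.2425

Derivation:
PV(D) = D * exp(-r * t_d) = 0.2276 * 0.99710021 = 0.22694001
S_0' = S_0 - PV(D) = 24.2600 - 0.22694001 = 24.03305999
d1 = (ln(S_0'/K) + (r + sigma^2/2)*T) / (sigma*sqrt(T)) = -0.41248222
d2 = d1 - sigma*sqrt(T) = -0.59632998
exp(-rT) = 0.98906028
N(-d1) = 0.66000699; N(-d2) = 0.72452260
P = K * exp(-rT) * N(-d2) - S_0' * N(-d1) = 26.6600 * 0.98906028 * 0.72452260 - 24.03305999 * 0.66000699 = 3.2425


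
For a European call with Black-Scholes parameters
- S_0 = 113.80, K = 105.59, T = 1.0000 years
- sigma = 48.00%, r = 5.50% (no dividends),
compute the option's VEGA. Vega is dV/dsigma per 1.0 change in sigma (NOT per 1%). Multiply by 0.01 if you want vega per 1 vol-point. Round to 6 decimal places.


Answer: Vega = 39.851400

Derivation:
d1 = 0.5105809414; d2 = 0.0305809414
phi(d1) = 0.3501880504; exp(-qT) = 1.0000000000; exp(-rT) = 0.9464851480
Vega = S * exp(-qT) * phi(d1) * sqrt(T) = 113.8000 * 1.0000000000 * 0.3501880504 * 1.0000000000 = 39.851400


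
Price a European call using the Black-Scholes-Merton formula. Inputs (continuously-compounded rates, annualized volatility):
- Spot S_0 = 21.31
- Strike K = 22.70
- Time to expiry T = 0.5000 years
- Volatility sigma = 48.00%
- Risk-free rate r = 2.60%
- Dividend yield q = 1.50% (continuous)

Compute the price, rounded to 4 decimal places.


d1 = (ln(S/K) + (r - q + 0.5*sigma^2) * T) / (sigma * sqrt(T)) = -0.00026068
d2 = d1 - sigma * sqrt(T) = -0.33967194
exp(-rT) = 0.98708414; exp(-qT) = 0.99252805
C = S_0 * exp(-qT) * N(d1) - K * exp(-rT) * N(d2)
N(d1) = 0.49989600; N(d2) = 0.36705180
C = 21.3100 * 0.99252805 * 0.49989600 - 22.7000 * 0.98708414 * 0.36705180 = 2.3487

Answer: Price = 2.3487


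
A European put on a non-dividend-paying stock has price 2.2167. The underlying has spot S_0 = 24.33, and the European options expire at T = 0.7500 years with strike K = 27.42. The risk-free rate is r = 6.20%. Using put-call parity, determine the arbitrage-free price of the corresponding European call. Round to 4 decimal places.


Put-call parity: C - P = S_0 * exp(-qT) - K * exp(-rT).
S_0 * exp(-qT) = 24.3300 * 1.00000000 = 24.33000000
K * exp(-rT) = 27.4200 * 0.95456456 = 26.17416025
C = P + S*exp(-qT) - K*exp(-rT)
C = 2.2167 + 24.33000000 - 26.17416025 = 0.3725

Answer: Call price = 0.3725


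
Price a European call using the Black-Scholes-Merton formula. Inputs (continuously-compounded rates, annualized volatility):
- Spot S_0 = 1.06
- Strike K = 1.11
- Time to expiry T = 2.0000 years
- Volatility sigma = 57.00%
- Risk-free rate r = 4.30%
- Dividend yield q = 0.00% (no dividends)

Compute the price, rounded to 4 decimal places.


Answer: Price = 0.3465

Derivation:
d1 = (ln(S/K) + (r - q + 0.5*sigma^2) * T) / (sigma * sqrt(T)) = 0.45255937
d2 = d1 - sigma * sqrt(T) = -0.35354236
exp(-rT) = 0.91759423; exp(-qT) = 1.00000000
C = S_0 * exp(-qT) * N(d1) - K * exp(-rT) * N(d2)
N(d1) = 0.67456697; N(d2) = 0.36184094
C = 1.0600 * 1.00000000 * 0.67456697 - 1.1100 * 0.91759423 * 0.36184094 = 0.3465


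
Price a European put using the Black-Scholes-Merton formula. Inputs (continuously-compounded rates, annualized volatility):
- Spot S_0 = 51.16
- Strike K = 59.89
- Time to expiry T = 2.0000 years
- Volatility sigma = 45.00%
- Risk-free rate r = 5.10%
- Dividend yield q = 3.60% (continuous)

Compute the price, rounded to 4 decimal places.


d1 = (ln(S/K) + (r - q + 0.5*sigma^2) * T) / (sigma * sqrt(T)) = 0.11777010
d2 = d1 - sigma * sqrt(T) = -0.51862601
exp(-rT) = 0.90302955; exp(-qT) = 0.93053090
P = K * exp(-rT) * N(-d2) - S_0 * exp(-qT) * N(-d1)
N(-d1) = 0.45312491; N(-d2) = 0.69798922
P = 59.8900 * 0.90302955 * 0.69798922 - 51.1600 * 0.93053090 * 0.45312491 = 16.1775

Answer: Price = 16.1775


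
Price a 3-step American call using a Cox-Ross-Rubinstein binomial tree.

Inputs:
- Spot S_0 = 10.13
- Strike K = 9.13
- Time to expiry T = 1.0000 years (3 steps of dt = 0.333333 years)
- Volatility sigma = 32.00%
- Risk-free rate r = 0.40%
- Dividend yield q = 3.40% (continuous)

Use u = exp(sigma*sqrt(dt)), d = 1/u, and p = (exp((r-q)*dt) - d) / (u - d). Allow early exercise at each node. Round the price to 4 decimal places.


Answer: Price = V(0,0) = 1.6423

Derivation:
dt = T/N = 0.333333
u = exp(sigma*sqrt(dt)) = 1.202920; d = 1/u = 0.831310
p = (exp((r-q)*dt) - d) / (u - d) = 0.427167
Discount per step: exp(-r*dt) = 0.998668
Stock lattice S(k, i) with i counting down-moves:
  k=0: S(0,0) = 10.1300
  k=1: S(1,0) = 12.1856; S(1,1) = 8.4212
  k=2: S(2,0) = 14.6583; S(2,1) = 10.1300; S(2,2) = 7.0006
  k=3: S(3,0) = 17.6327; S(3,1) = 12.1856; S(3,2) = 8.4212; S(3,3) = 5.8197
Terminal payoffs V(N, i) = max(S_T - K, 0):
  V(3,0) = 8.502743; V(3,1) = 3.055581; V(3,2) = 0.000000; V(3,3) = 0.000000
Backward induction: V(k, i) = exp(-r*dt) * [p * V(k+1, i) + (1-p) * V(k+1, i+1)]; then take max(V_cont, immediate exercise) for American.
  V(2,0) = exp(-r*dt) * [p*8.502743 + (1-p)*3.055581] = 5.375258; exercise = 5.528282; V(2,0) = max -> 5.528282
  V(2,1) = exp(-r*dt) * [p*3.055581 + (1-p)*0.000000] = 1.303505; exercise = 1.000000; V(2,1) = max -> 1.303505
  V(2,2) = exp(-r*dt) * [p*0.000000 + (1-p)*0.000000] = 0.000000; exercise = 0.000000; V(2,2) = max -> 0.000000
  V(1,0) = exp(-r*dt) * [p*5.528282 + (1-p)*1.303505] = 3.104049; exercise = 3.055581; V(1,0) = max -> 3.104049
  V(1,1) = exp(-r*dt) * [p*1.303505 + (1-p)*0.000000] = 0.556072; exercise = 0.000000; V(1,1) = max -> 0.556072
  V(0,0) = exp(-r*dt) * [p*3.104049 + (1-p)*0.556072] = 1.642293; exercise = 1.000000; V(0,0) = max -> 1.642293


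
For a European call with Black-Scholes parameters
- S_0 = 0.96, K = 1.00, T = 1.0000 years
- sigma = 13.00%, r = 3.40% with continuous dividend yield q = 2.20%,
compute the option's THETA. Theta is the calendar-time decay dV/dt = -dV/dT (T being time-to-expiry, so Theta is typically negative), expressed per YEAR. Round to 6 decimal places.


Answer: Theta = -0.027735

Derivation:
d1 = -0.1567076502; d2 = -0.2867076502
phi(d1) = 0.3940737608; exp(-qT) = 0.9782402351; exp(-rT) = 0.9665715046
Theta = -S*exp(-qT)*phi(d1)*sigma/(2*sqrt(T)) - r*K*exp(-rT)*N(d2) + q*S*exp(-qT)*N(d1)
N(d1) = 0.4377376288; N(d2) = 0.3871680897; sqrt(T) = 1.0000000000
Term 1 = -0.9600 * 0.9782402351 * 0.3940737608 * 0.1300 / (2 * 1.0000000000) = -0.0240551256
Term 2 = -0.0340 * 1.0000 * 0.9665715046 * 0.3871680897 = -0.0127236719
Term 3 = 0.0220 * 0.9600 * 0.9782402351 * 0.4377376288 = 0.0090438493
Theta = -0.0240551256 + (-0.0127236719) + (0.0090438493) = -0.027735


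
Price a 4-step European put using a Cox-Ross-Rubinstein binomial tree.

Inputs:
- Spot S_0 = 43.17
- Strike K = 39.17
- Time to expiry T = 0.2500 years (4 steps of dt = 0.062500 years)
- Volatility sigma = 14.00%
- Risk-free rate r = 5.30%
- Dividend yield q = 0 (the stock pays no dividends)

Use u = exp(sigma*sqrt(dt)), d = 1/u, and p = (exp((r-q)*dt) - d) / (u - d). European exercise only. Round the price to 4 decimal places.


Answer: Price = V(0,0) = 0.0733

Derivation:
dt = T/N = 0.062500
u = exp(sigma*sqrt(dt)) = 1.035620; d = 1/u = 0.965605
p = (exp((r-q)*dt) - d) / (u - d) = 0.538641
Discount per step: exp(-r*dt) = 0.996693
Stock lattice S(k, i) with i counting down-moves:
  k=0: S(0,0) = 43.1700
  k=1: S(1,0) = 44.7077; S(1,1) = 41.6852
  k=2: S(2,0) = 46.3002; S(2,1) = 43.1700; S(2,2) = 40.2514
  k=3: S(3,0) = 47.9494; S(3,1) = 44.7077; S(3,2) = 41.6852; S(3,3) = 38.8670
  k=4: S(4,0) = 49.6573; S(4,1) = 46.3002; S(4,2) = 43.1700; S(4,3) = 40.2514; S(4,4) = 37.5302
Terminal payoffs V(N, i) = max(K - S_T, 0):
  V(4,0) = 0.000000; V(4,1) = 0.000000; V(4,2) = 0.000000; V(4,3) = 0.000000; V(4,4) = 1.639805
Backward induction: V(k, i) = exp(-r*dt) * [p * V(k+1, i) + (1-p) * V(k+1, i+1)].
  V(3,0) = exp(-r*dt) * [p*0.000000 + (1-p)*0.000000] = 0.000000
  V(3,1) = exp(-r*dt) * [p*0.000000 + (1-p)*0.000000] = 0.000000
  V(3,2) = exp(-r*dt) * [p*0.000000 + (1-p)*0.000000] = 0.000000
  V(3,3) = exp(-r*dt) * [p*0.000000 + (1-p)*1.639805] = 0.754037
  V(2,0) = exp(-r*dt) * [p*0.000000 + (1-p)*0.000000] = 0.000000
  V(2,1) = exp(-r*dt) * [p*0.000000 + (1-p)*0.000000] = 0.000000
  V(2,2) = exp(-r*dt) * [p*0.000000 + (1-p)*0.754037] = 0.346731
  V(1,0) = exp(-r*dt) * [p*0.000000 + (1-p)*0.000000] = 0.000000
  V(1,1) = exp(-r*dt) * [p*0.000000 + (1-p)*0.346731] = 0.159438
  V(0,0) = exp(-r*dt) * [p*0.000000 + (1-p)*0.159438] = 0.073315


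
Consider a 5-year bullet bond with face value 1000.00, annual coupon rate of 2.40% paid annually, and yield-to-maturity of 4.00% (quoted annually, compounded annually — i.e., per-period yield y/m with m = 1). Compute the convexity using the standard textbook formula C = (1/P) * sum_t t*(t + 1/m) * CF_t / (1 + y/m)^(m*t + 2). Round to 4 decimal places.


Coupon per period c = face * coupon_rate / m = 24.000000
Periods per year m = 1; per-period yield y/m = 0.040000
Number of cashflows N = 5
Cashflows (t years, CF_t, discount factor 1/(1+y/m)^(m*t), PV):
  t = 1.0000: CF_t = 24.000000, DF = 0.961538, PV = 23.076923
  t = 2.0000: CF_t = 24.000000, DF = 0.924556, PV = 22.189349
  t = 3.0000: CF_t = 24.000000, DF = 0.888996, PV = 21.335913
  t = 4.0000: CF_t = 24.000000, DF = 0.854804, PV = 20.515301
  t = 5.0000: CF_t = 1024.000000, DF = 0.821927, PV = 841.653357
Price P = sum_t PV_t = 928.770843
Convexity numerator sum_t t*(t + 1/m) * CF_t / (1+y/m)^(m*t + 2):
  t = 1.0000: term = 42.671825
  t = 2.0000: term = 123.091804
  t = 3.0000: term = 236.715007
  t = 4.0000: term = 379.350972
  t = 5.0000: term = 23344.675222
Convexity = (1/P) * sum = 24126.504829 / 928.770843 = 25.976811

Answer: Convexity = 25.9768


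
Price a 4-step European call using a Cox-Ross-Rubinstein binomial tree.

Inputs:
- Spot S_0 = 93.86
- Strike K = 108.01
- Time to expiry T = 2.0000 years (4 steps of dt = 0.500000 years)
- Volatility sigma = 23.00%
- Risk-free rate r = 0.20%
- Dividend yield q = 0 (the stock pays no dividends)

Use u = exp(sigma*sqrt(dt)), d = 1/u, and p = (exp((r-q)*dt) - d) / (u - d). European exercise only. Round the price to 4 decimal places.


dt = T/N = 0.500000
u = exp(sigma*sqrt(dt)) = 1.176607; d = 1/u = 0.849902
p = (exp((r-q)*dt) - d) / (u - d) = 0.462493
Discount per step: exp(-r*dt) = 0.999000
Stock lattice S(k, i) with i counting down-moves:
  k=0: S(0,0) = 93.8600
  k=1: S(1,0) = 110.4363; S(1,1) = 79.7718
  k=2: S(2,0) = 129.9401; S(2,1) = 93.8600; S(2,2) = 67.7982
  k=3: S(3,0) = 152.8884; S(3,1) = 110.4363; S(3,2) = 79.7718; S(3,3) = 57.6218
  k=4: S(4,0) = 179.8895; S(4,1) = 129.9401; S(4,2) = 93.8600; S(4,3) = 67.7982; S(4,4) = 48.9729
Terminal payoffs V(N, i) = max(S_T - K, 0):
  V(4,0) = 71.879460; V(4,1) = 21.930081; V(4,2) = 0.000000; V(4,3) = 0.000000; V(4,4) = 0.000000
Backward induction: V(k, i) = exp(-r*dt) * [p * V(k+1, i) + (1-p) * V(k+1, i+1)].
  V(3,0) = exp(-r*dt) * [p*71.879460 + (1-p)*21.930081] = 44.986317
  V(3,1) = exp(-r*dt) * [p*21.930081 + (1-p)*0.000000] = 10.132375
  V(3,2) = exp(-r*dt) * [p*0.000000 + (1-p)*0.000000] = 0.000000
  V(3,3) = exp(-r*dt) * [p*0.000000 + (1-p)*0.000000] = 0.000000
  V(2,0) = exp(-r*dt) * [p*44.986317 + (1-p)*10.132375] = 26.225845
  V(2,1) = exp(-r*dt) * [p*10.132375 + (1-p)*0.000000] = 4.681470
  V(2,2) = exp(-r*dt) * [p*0.000000 + (1-p)*0.000000] = 0.000000
  V(1,0) = exp(-r*dt) * [p*26.225845 + (1-p)*4.681470] = 14.630957
  V(1,1) = exp(-r*dt) * [p*4.681470 + (1-p)*0.000000] = 2.162984
  V(0,0) = exp(-r*dt) * [p*14.630957 + (1-p)*2.162984] = 7.921411

Answer: Price = V(0,0) = 7.9214


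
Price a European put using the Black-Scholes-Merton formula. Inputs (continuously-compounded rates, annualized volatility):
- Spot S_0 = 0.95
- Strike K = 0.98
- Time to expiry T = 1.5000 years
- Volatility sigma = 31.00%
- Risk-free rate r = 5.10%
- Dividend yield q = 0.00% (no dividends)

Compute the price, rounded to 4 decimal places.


d1 = (ln(S/K) + (r - q + 0.5*sigma^2) * T) / (sigma * sqrt(T)) = 0.30943749
d2 = d1 - sigma * sqrt(T) = -0.07023342
exp(-rT) = 0.92635291; exp(-qT) = 1.00000000
P = K * exp(-rT) * N(-d2) - S_0 * exp(-qT) * N(-d1)
N(-d1) = 0.37849438; N(-d2) = 0.52799606
P = 0.9800 * 0.92635291 * 0.52799606 - 0.9500 * 1.00000000 * 0.37849438 = 0.1198

Answer: Price = 0.1198


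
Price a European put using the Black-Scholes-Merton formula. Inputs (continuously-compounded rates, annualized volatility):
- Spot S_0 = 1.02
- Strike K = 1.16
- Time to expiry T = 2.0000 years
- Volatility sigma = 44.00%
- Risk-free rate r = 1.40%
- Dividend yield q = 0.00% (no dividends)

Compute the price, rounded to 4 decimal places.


d1 = (ln(S/K) + (r - q + 0.5*sigma^2) * T) / (sigma * sqrt(T)) = 0.14942873
d2 = d1 - sigma * sqrt(T) = -0.47282523
exp(-rT) = 0.97238837; exp(-qT) = 1.00000000
P = K * exp(-rT) * N(-d2) - S_0 * exp(-qT) * N(-d1)
N(-d1) = 0.44060767; N(-d2) = 0.68183107
P = 1.1600 * 0.97238837 * 0.68183107 - 1.0200 * 1.00000000 * 0.44060767 = 0.3197

Answer: Price = 0.3197


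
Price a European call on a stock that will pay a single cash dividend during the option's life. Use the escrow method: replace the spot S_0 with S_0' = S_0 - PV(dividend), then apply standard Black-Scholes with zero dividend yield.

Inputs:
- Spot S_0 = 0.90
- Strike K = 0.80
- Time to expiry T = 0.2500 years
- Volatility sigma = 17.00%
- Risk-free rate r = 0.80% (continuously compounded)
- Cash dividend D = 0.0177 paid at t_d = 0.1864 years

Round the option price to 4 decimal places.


Answer: Price = 0.0881

Derivation:
PV(D) = D * exp(-r * t_d) = 0.0177 * 0.99850991 = 0.01767363
S_0' = S_0 - PV(D) = 0.9000 - 0.01767363 = 0.88232637
d1 = (ln(S_0'/K) + (r + sigma^2/2)*T) / (sigma*sqrt(T)) = 1.21838587
d2 = d1 - sigma*sqrt(T) = 1.13338587
exp(-rT) = 0.99800200
N(d1) = 0.88846131; N(d2) = 0.87147388
C = S_0' * N(d1) - K * exp(-rT) * N(d2) = 0.88232637 * 0.88846131 - 0.8000 * 0.99800200 * 0.87147388 = 0.0881


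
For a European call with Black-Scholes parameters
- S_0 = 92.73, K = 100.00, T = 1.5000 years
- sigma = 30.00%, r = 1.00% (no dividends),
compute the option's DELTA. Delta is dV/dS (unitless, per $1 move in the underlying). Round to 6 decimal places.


d1 = 0.0191110791; d2 = -0.3483123823
phi(d1) = 0.3988694335; exp(-qT) = 1.0000000000; exp(-rT) = 0.9851119396
N(d1) = 0.5076237534
Delta = exp(-qT) * N(d1) = 1.0000000000 * 0.5076237534 = 0.507624

Answer: Delta = 0.507624


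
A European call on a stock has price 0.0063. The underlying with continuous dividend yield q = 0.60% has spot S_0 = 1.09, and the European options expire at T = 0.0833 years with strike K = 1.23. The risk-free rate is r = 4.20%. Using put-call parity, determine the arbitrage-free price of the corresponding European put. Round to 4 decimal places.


Put-call parity: C - P = S_0 * exp(-qT) - K * exp(-rT).
S_0 * exp(-qT) = 1.0900 * 0.99950032 = 1.08945535
K * exp(-rT) = 1.2300 * 0.99650751 = 1.22570424
P = C - S*exp(-qT) + K*exp(-rT)
P = 0.0063 - 1.08945535 + 1.22570424 = 0.1425

Answer: Put price = 0.1425


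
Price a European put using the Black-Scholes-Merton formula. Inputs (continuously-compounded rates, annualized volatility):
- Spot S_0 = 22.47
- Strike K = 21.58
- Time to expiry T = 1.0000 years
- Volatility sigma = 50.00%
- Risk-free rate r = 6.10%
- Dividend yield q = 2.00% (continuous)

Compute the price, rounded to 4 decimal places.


Answer: Price = 3.3711

Derivation:
d1 = (ln(S/K) + (r - q + 0.5*sigma^2) * T) / (sigma * sqrt(T)) = 0.41282825
d2 = d1 - sigma * sqrt(T) = -0.08717175
exp(-rT) = 0.94082324; exp(-qT) = 0.98019867
P = K * exp(-rT) * N(-d2) - S_0 * exp(-qT) * N(-d1)
N(-d1) = 0.33986623; N(-d2) = 0.53473250
P = 21.5800 * 0.94082324 * 0.53473250 - 22.4700 * 0.98019867 * 0.33986623 = 3.3711


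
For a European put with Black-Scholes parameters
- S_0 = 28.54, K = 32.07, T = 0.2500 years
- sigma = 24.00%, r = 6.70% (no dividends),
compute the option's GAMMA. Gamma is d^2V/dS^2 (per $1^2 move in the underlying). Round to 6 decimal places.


d1 = -0.7722033471; d2 = -0.8922033471
phi(d1) = 0.2960912670; exp(-qT) = 1.0000000000; exp(-rT) = 0.9833895013
Gamma = exp(-qT) * phi(d1) / (S * sigma * sqrt(T)) = 1.0000000000 * 0.2960912670 / (28.5400 * 0.2400 * 0.5000000000) = 0.086455

Answer: Gamma = 0.086455


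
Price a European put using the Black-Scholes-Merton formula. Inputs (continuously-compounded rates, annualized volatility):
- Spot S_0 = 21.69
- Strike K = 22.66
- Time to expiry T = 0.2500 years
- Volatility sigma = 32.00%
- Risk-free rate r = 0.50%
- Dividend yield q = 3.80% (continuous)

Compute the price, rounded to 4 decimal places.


Answer: Price = 2.0533

Derivation:
d1 = (ln(S/K) + (r - q + 0.5*sigma^2) * T) / (sigma * sqrt(T)) = -0.24499957
d2 = d1 - sigma * sqrt(T) = -0.40499957
exp(-rT) = 0.99875078; exp(-qT) = 0.99054498
P = K * exp(-rT) * N(-d2) - S_0 * exp(-qT) * N(-d1)
N(-d1) = 0.59677162; N(-d2) = 0.65726109
P = 22.6600 * 0.99875078 * 0.65726109 - 21.6900 * 0.99054498 * 0.59677162 = 2.0533


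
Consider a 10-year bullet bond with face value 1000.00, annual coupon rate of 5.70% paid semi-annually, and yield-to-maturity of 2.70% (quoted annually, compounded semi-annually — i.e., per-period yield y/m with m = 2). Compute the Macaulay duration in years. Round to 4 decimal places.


Coupon per period c = face * coupon_rate / m = 28.500000
Periods per year m = 2; per-period yield y/m = 0.013500
Number of cashflows N = 20
Cashflows (t years, CF_t, discount factor 1/(1+y/m)^(m*t), PV):
  t = 0.5000: CF_t = 28.500000, DF = 0.986680, PV = 28.120375
  t = 1.0000: CF_t = 28.500000, DF = 0.973537, PV = 27.745807
  t = 1.5000: CF_t = 28.500000, DF = 0.960569, PV = 27.376227
  t = 2.0000: CF_t = 28.500000, DF = 0.947774, PV = 27.011571
  t = 2.5000: CF_t = 28.500000, DF = 0.935150, PV = 26.651772
  t = 3.0000: CF_t = 28.500000, DF = 0.922694, PV = 26.296766
  t = 3.5000: CF_t = 28.500000, DF = 0.910403, PV = 25.946488
  t = 4.0000: CF_t = 28.500000, DF = 0.898276, PV = 25.600877
  t = 4.5000: CF_t = 28.500000, DF = 0.886311, PV = 25.259868
  t = 5.0000: CF_t = 28.500000, DF = 0.874505, PV = 24.923402
  t = 5.5000: CF_t = 28.500000, DF = 0.862857, PV = 24.591418
  t = 6.0000: CF_t = 28.500000, DF = 0.851363, PV = 24.263856
  t = 6.5000: CF_t = 28.500000, DF = 0.840023, PV = 23.940657
  t = 7.0000: CF_t = 28.500000, DF = 0.828834, PV = 23.621764
  t = 7.5000: CF_t = 28.500000, DF = 0.817794, PV = 23.307117
  t = 8.0000: CF_t = 28.500000, DF = 0.806900, PV = 22.996663
  t = 8.5000: CF_t = 28.500000, DF = 0.796152, PV = 22.690343
  t = 9.0000: CF_t = 28.500000, DF = 0.785547, PV = 22.388103
  t = 9.5000: CF_t = 28.500000, DF = 0.775084, PV = 22.089890
  t = 10.0000: CF_t = 1028.500000, DF = 0.764760, PV = 786.555252
Price P = sum_t PV_t = 1261.378218
Macaulay numerator sum_t t * PV_t:
  t * PV_t at t = 0.5000: 14.060187
  t * PV_t at t = 1.0000: 27.745807
  t * PV_t at t = 1.5000: 41.064341
  t * PV_t at t = 2.0000: 54.023143
  t * PV_t at t = 2.5000: 66.629431
  t * PV_t at t = 3.0000: 78.890298
  t * PV_t at t = 3.5000: 90.812709
  t * PV_t at t = 4.0000: 102.403506
  t * PV_t at t = 4.5000: 113.669408
  t * PV_t at t = 5.0000: 124.617012
  t * PV_t at t = 5.5000: 135.252800
  t * PV_t at t = 6.0000: 145.583137
  t * PV_t at t = 6.5000: 155.614273
  t * PV_t at t = 7.0000: 165.352345
  t * PV_t at t = 7.5000: 174.803381
  t * PV_t at t = 8.0000: 183.973300
  t * PV_t at t = 8.5000: 192.867914
  t * PV_t at t = 9.0000: 201.492931
  t * PV_t at t = 9.5000: 209.853955
  t * PV_t at t = 10.0000: 7865.552523
Macaulay duration D = (sum_t t * PV_t) / P = 10144.262401 / 1261.378218 = 8.042205

Answer: Macaulay duration = 8.0422 years


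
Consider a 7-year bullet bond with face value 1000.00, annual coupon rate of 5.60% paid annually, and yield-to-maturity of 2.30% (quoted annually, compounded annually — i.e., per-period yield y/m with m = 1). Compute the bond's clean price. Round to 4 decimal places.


Coupon per period c = face * coupon_rate / m = 56.000000
Periods per year m = 1; per-period yield y/m = 0.023000
Number of cashflows N = 7
Cashflows (t years, CF_t, discount factor 1/(1+y/m)^(m*t), PV):
  t = 1.0000: CF_t = 56.000000, DF = 0.977517, PV = 54.740958
  t = 2.0000: CF_t = 56.000000, DF = 0.955540, PV = 53.510223
  t = 3.0000: CF_t = 56.000000, DF = 0.934056, PV = 52.307158
  t = 4.0000: CF_t = 56.000000, DF = 0.913056, PV = 51.131142
  t = 5.0000: CF_t = 56.000000, DF = 0.892528, PV = 49.981566
  t = 6.0000: CF_t = 56.000000, DF = 0.872461, PV = 48.857836
  t = 7.0000: CF_t = 1056.000000, DF = 0.852846, PV = 900.605266
Price P = sum_t PV_t = 1211.134149

Answer: Price = 1211.1341


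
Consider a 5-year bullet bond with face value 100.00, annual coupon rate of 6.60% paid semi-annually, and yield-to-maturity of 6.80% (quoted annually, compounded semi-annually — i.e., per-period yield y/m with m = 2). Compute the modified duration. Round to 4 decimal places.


Coupon per period c = face * coupon_rate / m = 3.300000
Periods per year m = 2; per-period yield y/m = 0.034000
Number of cashflows N = 10
Cashflows (t years, CF_t, discount factor 1/(1+y/m)^(m*t), PV):
  t = 0.5000: CF_t = 3.300000, DF = 0.967118, PV = 3.191489
  t = 1.0000: CF_t = 3.300000, DF = 0.935317, PV = 3.086547
  t = 1.5000: CF_t = 3.300000, DF = 0.904562, PV = 2.985055
  t = 2.0000: CF_t = 3.300000, DF = 0.874818, PV = 2.886900
  t = 2.5000: CF_t = 3.300000, DF = 0.846052, PV = 2.791973
  t = 3.0000: CF_t = 3.300000, DF = 0.818233, PV = 2.700168
  t = 3.5000: CF_t = 3.300000, DF = 0.791327, PV = 2.611381
  t = 4.0000: CF_t = 3.300000, DF = 0.765307, PV = 2.525513
  t = 4.5000: CF_t = 3.300000, DF = 0.740142, PV = 2.442469
  t = 5.0000: CF_t = 103.300000, DF = 0.715805, PV = 73.942637
Price P = sum_t PV_t = 99.164132
First compute Macaulay numerator sum_t t * PV_t:
  t * PV_t at t = 0.5000: 1.595745
  t * PV_t at t = 1.0000: 3.086547
  t * PV_t at t = 1.5000: 4.477582
  t * PV_t at t = 2.0000: 5.773801
  t * PV_t at t = 2.5000: 6.979933
  t * PV_t at t = 3.0000: 8.100503
  t * PV_t at t = 3.5000: 9.139832
  t * PV_t at t = 4.0000: 10.102052
  t * PV_t at t = 4.5000: 10.991111
  t * PV_t at t = 5.0000: 369.713184
Macaulay duration D = 429.960290 / 99.164132 = 4.335845
Modified duration = D / (1 + y/m) = 4.335845 / (1 + 0.034000) = 4.193274

Answer: Modified duration = 4.1933


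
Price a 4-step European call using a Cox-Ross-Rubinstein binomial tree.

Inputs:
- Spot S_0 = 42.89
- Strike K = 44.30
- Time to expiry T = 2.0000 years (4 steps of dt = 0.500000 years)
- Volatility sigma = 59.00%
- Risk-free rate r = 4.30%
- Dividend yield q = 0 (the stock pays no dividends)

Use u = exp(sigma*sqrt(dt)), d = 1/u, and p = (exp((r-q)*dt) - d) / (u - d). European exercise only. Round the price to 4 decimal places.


dt = T/N = 0.500000
u = exp(sigma*sqrt(dt)) = 1.517695; d = 1/u = 0.658894
p = (exp((r-q)*dt) - d) / (u - d) = 0.422495
Discount per step: exp(-r*dt) = 0.978729
Stock lattice S(k, i) with i counting down-moves:
  k=0: S(0,0) = 42.8900
  k=1: S(1,0) = 65.0940; S(1,1) = 28.2600
  k=2: S(2,0) = 98.7928; S(2,1) = 42.8900; S(2,2) = 18.6203
  k=3: S(3,0) = 149.9374; S(3,1) = 65.0940; S(3,2) = 28.2600; S(3,3) = 12.2688
  k=4: S(4,0) = 227.5593; S(4,1) = 98.7928; S(4,2) = 42.8900; S(4,3) = 18.6203; S(4,4) = 8.0838
Terminal payoffs V(N, i) = max(S_T - K, 0):
  V(4,0) = 183.259263; V(4,1) = 54.492797; V(4,2) = 0.000000; V(4,3) = 0.000000; V(4,4) = 0.000000
Backward induction: V(k, i) = exp(-r*dt) * [p * V(k+1, i) + (1-p) * V(k+1, i+1)].
  V(3,0) = exp(-r*dt) * [p*183.259263 + (1-p)*54.492797] = 106.579658
  V(3,1) = exp(-r*dt) * [p*54.492797 + (1-p)*0.000000] = 22.533202
  V(3,2) = exp(-r*dt) * [p*0.000000 + (1-p)*0.000000] = 0.000000
  V(3,3) = exp(-r*dt) * [p*0.000000 + (1-p)*0.000000] = 0.000000
  V(2,0) = exp(-r*dt) * [p*106.579658 + (1-p)*22.533202] = 56.807783
  V(2,1) = exp(-r*dt) * [p*22.533202 + (1-p)*0.000000] = 9.317657
  V(2,2) = exp(-r*dt) * [p*0.000000 + (1-p)*0.000000] = 0.000000
  V(1,0) = exp(-r*dt) * [p*56.807783 + (1-p)*9.317657] = 28.757008
  V(1,1) = exp(-r*dt) * [p*9.317657 + (1-p)*0.000000] = 3.852925
  V(0,0) = exp(-r*dt) * [p*28.757008 + (1-p)*3.852925] = 14.069006

Answer: Price = V(0,0) = 14.0690


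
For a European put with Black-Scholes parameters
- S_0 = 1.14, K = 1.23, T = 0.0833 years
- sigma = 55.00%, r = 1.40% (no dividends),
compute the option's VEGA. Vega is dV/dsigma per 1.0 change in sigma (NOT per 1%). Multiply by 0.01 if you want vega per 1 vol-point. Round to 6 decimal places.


Answer: Vega = 0.121556

Derivation:
d1 = -0.3919664348; d2 = -0.5507060014
phi(d1) = 0.3694435308; exp(-qT) = 1.0000000000; exp(-rT) = 0.9988344797
Vega = S * exp(-qT) * phi(d1) * sqrt(T) = 1.1400 * 1.0000000000 * 0.3694435308 * 0.2886173938 = 0.121556


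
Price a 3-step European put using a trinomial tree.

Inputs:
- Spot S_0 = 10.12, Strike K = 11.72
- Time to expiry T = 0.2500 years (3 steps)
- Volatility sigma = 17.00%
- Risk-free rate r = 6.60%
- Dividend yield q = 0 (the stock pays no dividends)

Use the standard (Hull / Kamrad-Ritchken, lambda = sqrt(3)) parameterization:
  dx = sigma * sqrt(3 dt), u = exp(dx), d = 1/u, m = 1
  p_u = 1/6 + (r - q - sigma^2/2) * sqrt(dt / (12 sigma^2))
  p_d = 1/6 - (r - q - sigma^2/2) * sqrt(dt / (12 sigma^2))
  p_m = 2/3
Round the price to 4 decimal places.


dt = T/N = 0.083333; dx = sigma*sqrt(3*dt) = 0.085000
u = exp(dx) = 1.088717; d = 1/u = 0.918512
p_u = 0.191936, p_m = 0.666667, p_d = 0.141397
Discount per step: exp(-r*dt) = 0.994515
Stock lattice S(k, j) with j the centered position index:
  k=0: S(0,+0) = 10.1200
  k=1: S(1,-1) = 9.2953; S(1,+0) = 10.1200; S(1,+1) = 11.0178
  k=2: S(2,-2) = 8.5379; S(2,-1) = 9.2953; S(2,+0) = 10.1200; S(2,+1) = 11.0178; S(2,+2) = 11.9953
  k=3: S(3,-3) = 7.8422; S(3,-2) = 8.5379; S(3,-1) = 9.2953; S(3,+0) = 10.1200; S(3,+1) = 11.0178; S(3,+2) = 11.9953; S(3,+3) = 13.0595
Terminal payoffs V(N, j) = max(K - S_T, 0):
  V(3,-3) = 3.877845; V(3,-2) = 3.182112; V(3,-1) = 2.424656; V(3,+0) = 1.600000; V(3,+1) = 0.702183; V(3,+2) = 0.000000; V(3,+3) = 0.000000
Backward induction: V(k, j) = exp(-r*dt) * [p_u * V(k+1, j+1) + p_m * V(k+1, j) + p_d * V(k+1, j-1)]
  V(2,-2) = exp(-r*dt) * [p_u*2.424656 + p_m*3.182112 + p_d*3.877845] = 3.117908
  V(2,-1) = exp(-r*dt) * [p_u*1.600000 + p_m*2.424656 + p_d*3.182112] = 2.360458
  V(2,+0) = exp(-r*dt) * [p_u*0.702183 + p_m*1.600000 + p_d*2.424656] = 1.535810
  V(2,+1) = exp(-r*dt) * [p_u*0.000000 + p_m*0.702183 + p_d*1.600000] = 0.690549
  V(2,+2) = exp(-r*dt) * [p_u*0.000000 + p_m*0.000000 + p_d*0.702183] = 0.098742
  V(1,-1) = exp(-r*dt) * [p_u*1.535810 + p_m*2.360458 + p_d*3.117908] = 2.296613
  V(1,+0) = exp(-r*dt) * [p_u*0.690549 + p_m*1.535810 + p_d*2.360458] = 1.482003
  V(1,+1) = exp(-r*dt) * [p_u*0.098742 + p_m*0.690549 + p_d*1.535810] = 0.692657
  V(0,+0) = exp(-r*dt) * [p_u*0.692657 + p_m*1.482003 + p_d*2.296613] = 1.437753

Answer: Price = V(0,0) = 1.4378


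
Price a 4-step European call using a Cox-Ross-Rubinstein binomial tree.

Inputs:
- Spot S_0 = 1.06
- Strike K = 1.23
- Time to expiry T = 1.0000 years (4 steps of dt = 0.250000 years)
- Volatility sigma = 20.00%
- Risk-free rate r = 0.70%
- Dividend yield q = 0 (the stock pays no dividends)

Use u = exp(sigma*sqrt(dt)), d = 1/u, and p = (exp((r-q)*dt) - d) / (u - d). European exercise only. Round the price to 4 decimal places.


Answer: Price = V(0,0) = 0.0341

Derivation:
dt = T/N = 0.250000
u = exp(sigma*sqrt(dt)) = 1.105171; d = 1/u = 0.904837
p = (exp((r-q)*dt) - d) / (u - d) = 0.483764
Discount per step: exp(-r*dt) = 0.998252
Stock lattice S(k, i) with i counting down-moves:
  k=0: S(0,0) = 1.0600
  k=1: S(1,0) = 1.1715; S(1,1) = 0.9591
  k=2: S(2,0) = 1.2947; S(2,1) = 1.0600; S(2,2) = 0.8679
  k=3: S(3,0) = 1.4309; S(3,1) = 1.1715; S(3,2) = 0.9591; S(3,3) = 0.7853
  k=4: S(4,0) = 1.5813; S(4,1) = 1.2947; S(4,2) = 1.0600; S(4,3) = 0.8679; S(4,4) = 0.7105
Terminal payoffs V(N, i) = max(S_T - K, 0):
  V(4,0) = 0.351334; V(4,1) = 0.064687; V(4,2) = 0.000000; V(4,3) = 0.000000; V(4,4) = 0.000000
Backward induction: V(k, i) = exp(-r*dt) * [p * V(k+1, i) + (1-p) * V(k+1, i+1)].
  V(3,0) = exp(-r*dt) * [p*0.351334 + (1-p)*0.064687] = 0.203001
  V(3,1) = exp(-r*dt) * [p*0.064687 + (1-p)*0.000000] = 0.031238
  V(3,2) = exp(-r*dt) * [p*0.000000 + (1-p)*0.000000] = 0.000000
  V(3,3) = exp(-r*dt) * [p*0.000000 + (1-p)*0.000000] = 0.000000
  V(2,0) = exp(-r*dt) * [p*0.203001 + (1-p)*0.031238] = 0.114131
  V(2,1) = exp(-r*dt) * [p*0.031238 + (1-p)*0.000000] = 0.015086
  V(2,2) = exp(-r*dt) * [p*0.000000 + (1-p)*0.000000] = 0.000000
  V(1,0) = exp(-r*dt) * [p*0.114131 + (1-p)*0.015086] = 0.062890
  V(1,1) = exp(-r*dt) * [p*0.015086 + (1-p)*0.000000] = 0.007285
  V(0,0) = exp(-r*dt) * [p*0.062890 + (1-p)*0.007285] = 0.034125
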